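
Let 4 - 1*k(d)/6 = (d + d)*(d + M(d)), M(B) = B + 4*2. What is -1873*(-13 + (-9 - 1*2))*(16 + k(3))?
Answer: -20857728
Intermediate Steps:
M(B) = 8 + B (M(B) = B + 8 = 8 + B)
k(d) = 24 - 12*d*(8 + 2*d) (k(d) = 24 - 6*(d + d)*(d + (8 + d)) = 24 - 6*2*d*(8 + 2*d) = 24 - 12*d*(8 + 2*d))
-1873*(-13 + (-9 - 1*2))*(16 + k(3)) = -1873*(-13 + (-9 - 1*2))*(16 + (24 - 96*3 - 24*3**2)) = -1873*(-13 + (-9 - 2))*(16 + (24 - 288 - 24*9)) = -1873*(-13 - 11)*(16 + (24 - 288 - 216)) = -(-44952)*(16 - 480) = -(-44952)*(-464) = -1873*11136 = -20857728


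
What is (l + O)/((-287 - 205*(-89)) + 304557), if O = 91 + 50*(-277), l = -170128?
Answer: -183887/322515 ≈ -0.57017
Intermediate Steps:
O = -13759 (O = 91 - 13850 = -13759)
(l + O)/((-287 - 205*(-89)) + 304557) = (-170128 - 13759)/((-287 - 205*(-89)) + 304557) = -183887/((-287 + 18245) + 304557) = -183887/(17958 + 304557) = -183887/322515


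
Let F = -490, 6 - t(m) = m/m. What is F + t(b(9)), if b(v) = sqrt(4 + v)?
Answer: -485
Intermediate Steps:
t(m) = 5 (t(m) = 6 - m/m = 6 - 1*1 = 6 - 1 = 5)
F + t(b(9)) = -490 + 5 = -485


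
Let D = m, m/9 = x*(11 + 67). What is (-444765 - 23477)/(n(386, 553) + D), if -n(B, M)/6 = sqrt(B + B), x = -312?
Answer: 712196082/333135311 - 234121*sqrt(193)/1998811866 ≈ 2.1362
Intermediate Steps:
m = -219024 (m = 9*(-312*(11 + 67)) = 9*(-312*78) = 9*(-24336) = -219024)
n(B, M) = -6*sqrt(2)*sqrt(B) (n(B, M) = -6*sqrt(B + B) = -6*sqrt(2)*sqrt(B))
D = -219024
(-444765 - 23477)/(n(386, 553) + D) = (-444765 - 23477)/(-6*sqrt(2)*sqrt(386) - 219024) = -468242/(-12*sqrt(193) - 219024) = -468242/(-219024 - 12*sqrt(193))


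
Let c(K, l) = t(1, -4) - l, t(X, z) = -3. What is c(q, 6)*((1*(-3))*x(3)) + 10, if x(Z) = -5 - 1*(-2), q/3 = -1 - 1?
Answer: -71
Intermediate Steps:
q = -6 (q = 3*(-1 - 1) = 3*(-2) = -6)
c(K, l) = -3 - l
x(Z) = -3 (x(Z) = -5 + 2 = -3)
c(q, 6)*((1*(-3))*x(3)) + 10 = (-3 - 1*6)*((1*(-3))*(-3)) + 10 = (-3 - 6)*(-3*(-3)) + 10 = -9*9 + 10 = -81 + 10 = -71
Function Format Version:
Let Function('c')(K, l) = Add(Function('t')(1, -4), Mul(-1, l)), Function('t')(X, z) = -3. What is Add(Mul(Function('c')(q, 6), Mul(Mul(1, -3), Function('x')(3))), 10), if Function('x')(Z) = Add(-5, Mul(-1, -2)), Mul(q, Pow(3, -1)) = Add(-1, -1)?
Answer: -71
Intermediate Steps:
q = -6 (q = Mul(3, Add(-1, -1)) = Mul(3, -2) = -6)
Function('c')(K, l) = Add(-3, Mul(-1, l))
Function('x')(Z) = -3 (Function('x')(Z) = Add(-5, 2) = -3)
Add(Mul(Function('c')(q, 6), Mul(Mul(1, -3), Function('x')(3))), 10) = Add(Mul(Add(-3, Mul(-1, 6)), Mul(Mul(1, -3), -3)), 10) = Add(Mul(Add(-3, -6), Mul(-3, -3)), 10) = Add(Mul(-9, 9), 10) = Add(-81, 10) = -71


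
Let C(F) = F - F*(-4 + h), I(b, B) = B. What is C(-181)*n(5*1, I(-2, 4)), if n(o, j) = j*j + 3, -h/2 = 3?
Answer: -37829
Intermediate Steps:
h = -6 (h = -2*3 = -6)
n(o, j) = 3 + j² (n(o, j) = j² + 3 = 3 + j²)
C(F) = 11*F (C(F) = F - F*(-4 - 6) = F - F*(-10) = F - (-10)*F = F + 10*F = 11*F)
C(-181)*n(5*1, I(-2, 4)) = (11*(-181))*(3 + 4²) = -1991*(3 + 16) = -1991*19 = -37829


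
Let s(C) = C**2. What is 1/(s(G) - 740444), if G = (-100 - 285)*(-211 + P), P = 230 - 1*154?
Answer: 1/2700660181 ≈ 3.7028e-10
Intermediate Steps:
P = 76 (P = 230 - 154 = 76)
G = 51975 (G = (-100 - 285)*(-211 + 76) = -385*(-135) = 51975)
1/(s(G) - 740444) = 1/(51975**2 - 740444) = 1/(2701400625 - 740444) = 1/2700660181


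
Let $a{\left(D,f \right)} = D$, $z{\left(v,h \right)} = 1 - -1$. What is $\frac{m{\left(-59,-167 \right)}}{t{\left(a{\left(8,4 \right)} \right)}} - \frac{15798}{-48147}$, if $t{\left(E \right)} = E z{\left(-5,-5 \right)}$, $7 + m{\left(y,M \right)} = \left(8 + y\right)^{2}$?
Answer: $\frac{20857681}{128392} \approx 162.45$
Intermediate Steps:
$z{\left(v,h \right)} = 2$ ($z{\left(v,h \right)} = 1 + 1 = 2$)
$m{\left(y,M \right)} = -7 + \left(8 + y\right)^{2}$
$t{\left(E \right)} = 2 E$ ($t{\left(E \right)} = E 2 = 2 E$)
$\frac{m{\left(-59,-167 \right)}}{t{\left(a{\left(8,4 \right)} \right)}} - \frac{15798}{-48147} = \frac{-7 + \left(8 - 59\right)^{2}}{2 \cdot 8} - \frac{15798}{-48147} = \frac{-7 + \left(-51\right)^{2}}{16} - - \frac{5266}{16049} = \left(-7 + 2601\right) \frac{1}{16} + \frac{5266}{16049} = 2594 \cdot \frac{1}{16} + \frac{5266}{16049} = \frac{1297}{8} + \frac{5266}{16049} = \frac{20857681}{128392}$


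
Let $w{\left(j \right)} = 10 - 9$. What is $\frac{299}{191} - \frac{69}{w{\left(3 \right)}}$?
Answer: $- \frac{12880}{191} \approx -67.435$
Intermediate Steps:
$w{\left(j \right)} = 1$
$\frac{299}{191} - \frac{69}{w{\left(3 \right)}} = \frac{299}{191} - \frac{69}{1} = 299 \cdot \frac{1}{191} - 69 = \frac{299}{191} - 69 = - \frac{12880}{191}$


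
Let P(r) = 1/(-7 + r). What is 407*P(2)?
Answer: -407/5 ≈ -81.400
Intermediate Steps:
407*P(2) = 407/(-7 + 2) = 407/(-5) = 407*(-1/5) = -407/5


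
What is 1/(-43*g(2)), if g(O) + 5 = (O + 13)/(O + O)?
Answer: 4/215 ≈ 0.018605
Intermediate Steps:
g(O) = -5 + (13 + O)/(2*O) (g(O) = -5 + (O + 13)/(O + O) = -5 + (13 + O)/((2*O)) = -5 + (13 + O)*(1/(2*O)) = -5 + (13 + O)/(2*O))
1/(-43*g(2)) = 1/(-43*(13 - 9*2)/(2*2)) = 1/(-43*(13 - 18)/(2*2)) = 1/(-43*(-5)/(2*2)) = 1/(-43*(-5/4)) = 1/(215/4) = 4/215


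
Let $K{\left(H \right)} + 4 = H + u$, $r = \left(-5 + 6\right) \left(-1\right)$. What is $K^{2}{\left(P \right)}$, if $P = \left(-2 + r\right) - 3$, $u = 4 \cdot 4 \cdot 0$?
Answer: $100$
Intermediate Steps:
$u = 0$ ($u = 16 \cdot 0 = 0$)
$r = -1$ ($r = 1 \left(-1\right) = -1$)
$P = -6$ ($P = \left(-2 - 1\right) - 3 = -3 - 3 = -6$)
$K{\left(H \right)} = -4 + H$ ($K{\left(H \right)} = -4 + \left(H + 0\right) = -4 + H$)
$K^{2}{\left(P \right)} = \left(-4 - 6\right)^{2} = \left(-10\right)^{2} = 100$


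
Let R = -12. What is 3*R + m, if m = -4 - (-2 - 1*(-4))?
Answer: -42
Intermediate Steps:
m = -6 (m = -4 - (-2 + 4) = -4 - 1*2 = -4 - 2 = -6)
3*R + m = 3*(-12) - 6 = -36 - 6 = -42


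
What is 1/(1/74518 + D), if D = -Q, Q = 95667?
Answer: -74518/7128913505 ≈ -1.0453e-5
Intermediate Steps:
D = -95667 (D = -1*95667 = -95667)
1/(1/74518 + D) = 1/(1/74518 - 95667) = 1/(-7128913505/74518) = -74518/7128913505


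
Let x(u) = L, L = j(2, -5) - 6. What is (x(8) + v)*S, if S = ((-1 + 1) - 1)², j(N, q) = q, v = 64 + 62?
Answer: 115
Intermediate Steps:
v = 126
L = -11 (L = -5 - 6 = -11)
x(u) = -11
S = 1 (S = (0 - 1)² = (-1)² = 1)
(x(8) + v)*S = (-11 + 126)*1 = 115*1 = 115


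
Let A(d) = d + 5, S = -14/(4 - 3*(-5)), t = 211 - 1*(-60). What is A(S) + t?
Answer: 5230/19 ≈ 275.26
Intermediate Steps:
t = 271 (t = 211 + 60 = 271)
S = -14/19 (S = -14/(4 + 15) = -14/19 ≈ -0.73684)
A(d) = 5 + d
A(S) + t = (5 - 14/19) + 271 = 81/19 + 271 = 5230/19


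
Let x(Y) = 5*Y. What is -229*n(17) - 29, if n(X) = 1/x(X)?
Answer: -2694/85 ≈ -31.694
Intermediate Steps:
n(X) = 1/(5*X)
-229*n(17) - 29 = -229/(5*17) - 29 = -229*1/85 - 29 = -229/85 - 29 = -2694/85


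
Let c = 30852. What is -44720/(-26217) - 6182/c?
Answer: 67645997/44935938 ≈ 1.5054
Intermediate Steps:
-44720/(-26217) - 6182/c = -44720/(-26217) - 6182/30852 = -44720*(-1/26217) - 6182*1/30852 = 44720/26217 - 3091/15426 = 67645997/44935938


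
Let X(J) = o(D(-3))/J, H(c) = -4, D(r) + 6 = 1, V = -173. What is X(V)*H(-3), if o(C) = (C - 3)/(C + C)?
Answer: 16/865 ≈ 0.018497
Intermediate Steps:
D(r) = -5 (D(r) = -6 + 1 = -5)
o(C) = (-3 + C)/(2*C) (o(C) = (-3 + C)/((2*C)) = (-3 + C)*(1/(2*C)) = (-3 + C)/(2*C))
X(J) = 4/(5*J) (X(J) = ((1/2)*(-3 - 5)/(-5))/J = ((1/2)*(-1/5)*(-8))/J = 4/(5*J))
X(V)*H(-3) = ((4/5)/(-173))*(-4) = ((4/5)*(-1/173))*(-4) = -4/865*(-4) = 16/865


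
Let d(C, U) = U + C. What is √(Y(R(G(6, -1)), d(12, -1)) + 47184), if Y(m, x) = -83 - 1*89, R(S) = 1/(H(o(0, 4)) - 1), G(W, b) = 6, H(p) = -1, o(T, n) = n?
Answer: 2*√11753 ≈ 216.82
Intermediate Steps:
d(C, U) = C + U
R(S) = -½ (R(S) = 1/(-1 - 1) = 1/(-2) = -½)
Y(m, x) = -172 (Y(m, x) = -83 - 89 = -172)
√(Y(R(G(6, -1)), d(12, -1)) + 47184) = √(-172 + 47184) = √47012 = 2*√11753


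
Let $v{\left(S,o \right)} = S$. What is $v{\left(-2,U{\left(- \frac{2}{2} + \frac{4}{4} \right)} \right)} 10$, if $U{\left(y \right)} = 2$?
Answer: $-20$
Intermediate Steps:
$v{\left(-2,U{\left(- \frac{2}{2} + \frac{4}{4} \right)} \right)} 10 = \left(-2\right) 10 = -20$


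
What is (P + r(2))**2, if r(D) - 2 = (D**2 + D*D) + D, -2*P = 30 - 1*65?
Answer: 3481/4 ≈ 870.25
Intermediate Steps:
P = 35/2 (P = -(30 - 1*65)/2 = -(30 - 65)/2 = -1/2*(-35) = 35/2 ≈ 17.500)
r(D) = 2 + D + 2*D**2 (r(D) = 2 + ((D**2 + D*D) + D) = 2 + ((D**2 + D**2) + D) = 2 + (2*D**2 + D) = 2 + (D + 2*D**2) = 2 + D + 2*D**2)
(P + r(2))**2 = (35/2 + (2 + 2 + 2*2**2))**2 = (35/2 + (2 + 2 + 2*4))**2 = (35/2 + (2 + 2 + 8))**2 = (35/2 + 12)**2 = (59/2)**2 = 3481/4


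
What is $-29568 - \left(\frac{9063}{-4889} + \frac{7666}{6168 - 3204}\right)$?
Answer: $- \frac{214240193035}{7245498} \approx -29569.0$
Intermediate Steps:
$-29568 - \left(\frac{9063}{-4889} + \frac{7666}{6168 - 3204}\right) = -29568 - \left(9063 \left(- \frac{1}{4889}\right) + \frac{7666}{6168 - 3204}\right) = -29568 - \left(- \frac{9063}{4889} + \frac{7666}{2964}\right) = -29568 - \left(- \frac{9063}{4889} + 7666 \cdot \frac{1}{2964}\right) = -29568 - \left(- \frac{9063}{4889} + \frac{3833}{1482}\right) = -29568 - \frac{5308171}{7245498} = - \frac{214240193035}{7245498}$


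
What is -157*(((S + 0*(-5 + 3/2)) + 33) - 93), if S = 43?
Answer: 2669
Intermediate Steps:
-157*(((S + 0*(-5 + 3/2)) + 33) - 93) = -157*(((43 + 0*(-5 + 3/2)) + 33) - 93) = -157*(((43 + 0*(-7/2)) + 33) - 93) = -157*(((43 + 0) + 33) - 93) = -157*((43 + 33) - 93) = -157*(76 - 93) = -157*(-17) = 2669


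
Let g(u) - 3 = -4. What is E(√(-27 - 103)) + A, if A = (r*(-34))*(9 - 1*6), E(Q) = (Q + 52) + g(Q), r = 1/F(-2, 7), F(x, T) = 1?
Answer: -51 + I*√130 ≈ -51.0 + 11.402*I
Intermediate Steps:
g(u) = -1 (g(u) = 3 - 4 = -1)
r = 1 (r = 1/1 = 1)
E(Q) = 51 + Q (E(Q) = (Q + 52) - 1 = (52 + Q) - 1 = 51 + Q)
A = -102 (A = (1*(-34))*(9 - 1*6) = -34*(9 - 6) = -34*3 = -102)
E(√(-27 - 103)) + A = (51 + √(-27 - 103)) - 102 = (51 + √(-130)) - 102 = (51 + I*√130) - 102 = -51 + I*√130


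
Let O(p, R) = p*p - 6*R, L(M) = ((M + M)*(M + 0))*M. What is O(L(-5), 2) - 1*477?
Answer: 62011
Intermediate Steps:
L(M) = 2*M³ (L(M) = ((2*M)*M)*M = (2*M²)*M = 2*M³)
O(p, R) = p² - 6*R
O(L(-5), 2) - 1*477 = ((2*(-5)³)² - 6*2) - 1*477 = ((2*(-125))² - 12) - 477 = ((-250)² - 12) - 477 = (62500 - 12) - 477 = 62488 - 477 = 62011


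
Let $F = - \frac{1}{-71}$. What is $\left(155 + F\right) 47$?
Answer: $\frac{517282}{71} \approx 7285.7$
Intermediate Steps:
$F = \frac{1}{71}$ ($F = \left(-1\right) \left(- \frac{1}{71}\right) = \frac{1}{71} \approx 0.014085$)
$\left(155 + F\right) 47 = \left(155 + \frac{1}{71}\right) 47 = \frac{11006}{71} \cdot 47 = \frac{517282}{71}$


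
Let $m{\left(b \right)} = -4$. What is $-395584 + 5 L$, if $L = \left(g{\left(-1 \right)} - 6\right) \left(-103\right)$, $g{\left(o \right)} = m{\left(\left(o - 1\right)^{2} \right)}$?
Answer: $-390434$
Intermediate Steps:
$g{\left(o \right)} = -4$
$L = 1030$ ($L = \left(-4 - 6\right) \left(-103\right) = \left(-10\right) \left(-103\right) = 1030$)
$-395584 + 5 L = -395584 + 5 \cdot 1030 = -395584 + 5150 = -390434$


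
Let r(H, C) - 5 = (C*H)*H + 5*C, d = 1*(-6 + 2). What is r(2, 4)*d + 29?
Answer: -135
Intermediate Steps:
d = -4 (d = 1*(-4) = -4)
r(H, C) = 5 + 5*C + C*H² (r(H, C) = 5 + ((C*H)*H + 5*C) = 5 + (C*H² + 5*C) = 5 + (5*C + C*H²) = 5 + 5*C + C*H²)
r(2, 4)*d + 29 = (5 + 5*4 + 4*2²)*(-4) + 29 = (5 + 20 + 4*4)*(-4) + 29 = (5 + 20 + 16)*(-4) + 29 = 41*(-4) + 29 = -164 + 29 = -135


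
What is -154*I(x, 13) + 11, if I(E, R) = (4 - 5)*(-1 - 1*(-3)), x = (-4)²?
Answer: 319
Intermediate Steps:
x = 16
I(E, R) = -2 (I(E, R) = -(-1 + 3) = -1*2 = -2)
-154*I(x, 13) + 11 = -154*(-2) + 11 = 308 + 11 = 319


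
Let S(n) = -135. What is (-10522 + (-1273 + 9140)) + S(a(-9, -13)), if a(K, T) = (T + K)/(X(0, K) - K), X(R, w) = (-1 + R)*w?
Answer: -2790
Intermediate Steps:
X(R, w) = w*(-1 + R)
a(K, T) = -(K + T)/(2*K) (a(K, T) = (T + K)/(K*(-1 + 0) - K) = (K + T)/(K*(-1) - K) = (K + T)/(-K - K) = (K + T)/((-2*K)) = (K + T)*(-1/(2*K)) = -(K + T)/(2*K))
(-10522 + (-1273 + 9140)) + S(a(-9, -13)) = (-10522 + (-1273 + 9140)) - 135 = (-10522 + 7867) - 135 = -2655 - 135 = -2790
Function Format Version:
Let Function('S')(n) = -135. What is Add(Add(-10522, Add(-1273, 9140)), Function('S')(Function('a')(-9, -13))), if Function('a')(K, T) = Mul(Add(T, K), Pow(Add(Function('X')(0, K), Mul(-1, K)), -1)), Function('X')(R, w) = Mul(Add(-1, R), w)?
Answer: -2790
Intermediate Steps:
Function('X')(R, w) = Mul(w, Add(-1, R))
Function('a')(K, T) = Mul(Rational(-1, 2), Pow(K, -1), Add(K, T)) (Function('a')(K, T) = Mul(Add(T, K), Pow(Add(Mul(K, Add(-1, 0)), Mul(-1, K)), -1)) = Mul(Add(K, T), Pow(Add(Mul(K, -1), Mul(-1, K)), -1)) = Mul(Add(K, T), Pow(Add(Mul(-1, K), Mul(-1, K)), -1)) = Mul(Add(K, T), Pow(Mul(-2, K), -1)) = Mul(Add(K, T), Mul(Rational(-1, 2), Pow(K, -1))) = Mul(Rational(-1, 2), Pow(K, -1), Add(K, T)))
Add(Add(-10522, Add(-1273, 9140)), Function('S')(Function('a')(-9, -13))) = Add(Add(-10522, Add(-1273, 9140)), -135) = Add(Add(-10522, 7867), -135) = Add(-2655, -135) = -2790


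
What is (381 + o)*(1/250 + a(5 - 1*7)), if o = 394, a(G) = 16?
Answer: 124031/10 ≈ 12403.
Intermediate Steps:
(381 + o)*(1/250 + a(5 - 1*7)) = (381 + 394)*(1/250 + 16) = 775*(1/250 + 16) = 775*(4001/250) = 124031/10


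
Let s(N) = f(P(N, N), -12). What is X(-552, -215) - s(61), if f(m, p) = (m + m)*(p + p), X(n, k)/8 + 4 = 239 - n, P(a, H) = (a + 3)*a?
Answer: 193688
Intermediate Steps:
P(a, H) = a*(3 + a) (P(a, H) = (3 + a)*a = a*(3 + a))
X(n, k) = 1880 - 8*n (X(n, k) = -32 + 8*(239 - n) = -32 + (1912 - 8*n) = 1880 - 8*n)
f(m, p) = 4*m*p (f(m, p) = (2*m)*(2*p) = 4*m*p)
s(N) = -48*N*(3 + N) (s(N) = 4*(N*(3 + N))*(-12) = -48*N*(3 + N))
X(-552, -215) - s(61) = (1880 - 8*(-552)) - (-48)*61*(3 + 61) = (1880 + 4416) - (-48)*61*64 = 6296 - 1*(-187392) = 6296 + 187392 = 193688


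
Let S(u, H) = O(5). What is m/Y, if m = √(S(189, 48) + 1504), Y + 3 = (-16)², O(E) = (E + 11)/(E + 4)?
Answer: 4*√7/69 ≈ 0.15338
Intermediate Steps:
O(E) = (11 + E)/(4 + E)
Y = 253 (Y = -3 + (-16)² = -3 + 256 = 253)
S(u, H) = 16/9 (S(u, H) = (11 + 5)/(4 + 5) = 16/9)
m = 44*√7/3 (m = √(16/9 + 1504) = √(13552/9) = 44*√7/3 ≈ 38.804)
m/Y = (44*√7/3)/253 = (44*√7/3)*(1/253) = 4*√7/69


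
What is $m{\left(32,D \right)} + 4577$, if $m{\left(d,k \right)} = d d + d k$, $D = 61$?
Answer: $7553$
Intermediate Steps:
$m{\left(d,k \right)} = d^{2} + d k$
$m{\left(32,D \right)} + 4577 = 32 \left(32 + 61\right) + 4577 = 32 \cdot 93 + 4577 = 2976 + 4577 = 7553$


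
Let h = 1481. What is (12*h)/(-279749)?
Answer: -17772/279749 ≈ -0.063528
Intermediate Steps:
(12*h)/(-279749) = (12*1481)/(-279749) = 17772*(-1/279749) = -17772/279749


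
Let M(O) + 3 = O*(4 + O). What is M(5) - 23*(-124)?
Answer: 2894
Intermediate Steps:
M(O) = -3 + O*(4 + O)
M(5) - 23*(-124) = (-3 + 5**2 + 4*5) - 23*(-124) = (-3 + 25 + 20) + 2852 = 42 + 2852 = 2894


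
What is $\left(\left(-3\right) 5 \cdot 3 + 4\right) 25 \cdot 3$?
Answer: $-3075$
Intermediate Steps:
$\left(\left(-3\right) 5 \cdot 3 + 4\right) 25 \cdot 3 = \left(\left(-15\right) 3 + 4\right) 25 \cdot 3 = \left(-45 + 4\right) 25 \cdot 3 = \left(-41\right) 25 \cdot 3 = \left(-1025\right) 3 = -3075$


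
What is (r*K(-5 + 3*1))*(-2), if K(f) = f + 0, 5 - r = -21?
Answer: 104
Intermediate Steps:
r = 26 (r = 5 - 1*(-21) = 5 + 21 = 26)
K(f) = f
(r*K(-5 + 3*1))*(-2) = (26*(-5 + 3*1))*(-2) = (26*(-5 + 3))*(-2) = (26*(-2))*(-2) = -52*(-2) = 104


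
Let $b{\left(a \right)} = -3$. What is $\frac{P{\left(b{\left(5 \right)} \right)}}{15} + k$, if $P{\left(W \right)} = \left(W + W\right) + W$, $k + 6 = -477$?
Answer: $- \frac{2418}{5} \approx -483.6$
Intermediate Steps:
$k = -483$ ($k = -6 - 477 = -483$)
$P{\left(W \right)} = 3 W$ ($P{\left(W \right)} = 2 W + W = 3 W$)
$\frac{P{\left(b{\left(5 \right)} \right)}}{15} + k = \frac{3 \left(-3\right)}{15} - 483 = \frac{1}{15} \left(-9\right) - 483 = - \frac{3}{5} - 483 = - \frac{2418}{5}$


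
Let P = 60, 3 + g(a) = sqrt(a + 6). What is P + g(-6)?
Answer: 57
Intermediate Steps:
g(a) = -3 + sqrt(6 + a) (g(a) = -3 + sqrt(a + 6) = -3 + sqrt(6 + a))
P + g(-6) = 60 + (-3 + sqrt(6 - 6)) = 60 + (-3 + sqrt(0)) = 60 + (-3 + 0) = 60 - 3 = 57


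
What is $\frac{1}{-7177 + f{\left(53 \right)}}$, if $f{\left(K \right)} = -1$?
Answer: $- \frac{1}{7178} \approx -0.00013931$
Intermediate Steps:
$\frac{1}{-7177 + f{\left(53 \right)}} = \frac{1}{-7177 - 1} = \frac{1}{-7178} = - \frac{1}{7178}$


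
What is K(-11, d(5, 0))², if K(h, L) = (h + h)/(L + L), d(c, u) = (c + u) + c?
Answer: 121/100 ≈ 1.2100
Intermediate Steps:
d(c, u) = u + 2*c
K(h, L) = h/L (K(h, L) = (2*h)/((2*L)) = (2*h)*(1/(2*L)) = h/L)
K(-11, d(5, 0))² = (-11/(0 + 2*5))² = (-11/(0 + 10))² = (-11/10)² = 121/100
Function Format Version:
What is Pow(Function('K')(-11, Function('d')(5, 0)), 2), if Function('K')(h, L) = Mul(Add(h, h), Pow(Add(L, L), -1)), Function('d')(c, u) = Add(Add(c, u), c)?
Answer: Rational(121, 100) ≈ 1.2100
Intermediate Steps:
Function('d')(c, u) = Add(u, Mul(2, c))
Function('K')(h, L) = Mul(h, Pow(L, -1)) (Function('K')(h, L) = Mul(Mul(2, h), Pow(Mul(2, L), -1)) = Mul(Mul(2, h), Mul(Rational(1, 2), Pow(L, -1))) = Mul(h, Pow(L, -1)))
Pow(Function('K')(-11, Function('d')(5, 0)), 2) = Pow(Mul(-11, Pow(Add(0, Mul(2, 5)), -1)), 2) = Pow(Mul(-11, Pow(Add(0, 10), -1)), 2) = Pow(Mul(-11, Pow(10, -1)), 2) = Pow(Mul(-11, Rational(1, 10)), 2) = Pow(Rational(-11, 10), 2) = Rational(121, 100)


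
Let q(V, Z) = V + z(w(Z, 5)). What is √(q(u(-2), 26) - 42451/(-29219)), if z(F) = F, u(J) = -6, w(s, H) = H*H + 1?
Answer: √18315374989/29219 ≈ 4.6317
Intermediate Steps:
w(s, H) = 1 + H² (w(s, H) = H² + 1 = 1 + H²)
q(V, Z) = 26 + V (q(V, Z) = V + (1 + 5²) = V + (1 + 25) = V + 26 = 26 + V)
√(q(u(-2), 26) - 42451/(-29219)) = √((26 - 6) - 42451/(-29219)) = √(20 - 42451*(-1/29219)) = √(20 + 42451/29219) = √(626831/29219) = √18315374989/29219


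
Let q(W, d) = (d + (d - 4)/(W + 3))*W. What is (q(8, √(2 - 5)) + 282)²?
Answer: 9397252/121 + 589440*I*√3/121 ≈ 77663.0 + 8437.5*I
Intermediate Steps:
q(W, d) = W*(d + (-4 + d)/(3 + W)) (q(W, d) = (d + (-4 + d)/(3 + W))*W = W*(d + (-4 + d)/(3 + W)))
(q(8, √(2 - 5)) + 282)² = (8*(-4 + 4*√(2 - 5) + 8*√(2 - 5))/(3 + 8) + 282)² = (8*(-4 + 4*√(-3) + 8*√(-3))/11 + 282)² = (8*(1/11)*(-4 + 4*(I*√3) + 8*(I*√3)) + 282)² = (8*(1/11)*(-4 + 4*I*√3 + 8*I*√3) + 282)² = (8*(1/11)*(-4 + 12*I*√3) + 282)² = ((-32/11 + 96*I*√3/11) + 282)² = (3070/11 + 96*I*√3/11)²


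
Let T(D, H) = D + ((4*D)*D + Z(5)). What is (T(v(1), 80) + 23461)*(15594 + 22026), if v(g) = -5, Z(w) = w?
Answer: 886364820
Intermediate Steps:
T(D, H) = 5 + D + 4*D² (T(D, H) = D + ((4*D)*D + 5) = D + (4*D² + 5) = D + (5 + 4*D²) = 5 + D + 4*D²)
(T(v(1), 80) + 23461)*(15594 + 22026) = ((5 - 5 + 4*(-5)²) + 23461)*(15594 + 22026) = ((5 - 5 + 4*25) + 23461)*37620 = ((5 - 5 + 100) + 23461)*37620 = (100 + 23461)*37620 = 23561*37620 = 886364820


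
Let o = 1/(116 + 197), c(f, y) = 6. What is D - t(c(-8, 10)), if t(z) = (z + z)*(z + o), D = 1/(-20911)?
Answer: -471501541/6545143 ≈ -72.038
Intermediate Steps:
o = 1/313 ≈ 0.0031949
D = -1/20911 ≈ -4.7822e-5
t(z) = 2*z*(1/313 + z) (t(z) = (z + z)*(z + 1/313) = (2*z)*(1/313 + z) = 2*z*(1/313 + z))
D - t(c(-8, 10)) = -1/20911 - 2*6*(1 + 313*6)/313 = -1/20911 - 2*6*(1 + 1878)/313 = -1/20911 - 2*6*1879/313 = -1/20911 - 1*22548/313 = -1/20911 - 22548/313 = -471501541/6545143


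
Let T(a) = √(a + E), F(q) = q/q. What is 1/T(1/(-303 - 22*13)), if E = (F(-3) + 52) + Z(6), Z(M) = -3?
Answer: √353989/4207 ≈ 0.14142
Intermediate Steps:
F(q) = 1
E = 50 (E = (1 + 52) - 3 = 53 - 3 = 50)
T(a) = √(50 + a) (T(a) = √(a + 50) = √(50 + a))
1/T(1/(-303 - 22*13)) = 1/(√(50 + 1/(-303 - 22*13))) = 1/(√(50 + 1/(-303 - 286))) = 1/(√(50 + 1/(-589))) = 1/(√(50 - 1/589)) = 1/(√(29449/589)) = 1/(7*√353989/589) = √353989/4207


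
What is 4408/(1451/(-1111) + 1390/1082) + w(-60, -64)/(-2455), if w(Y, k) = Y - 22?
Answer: -3252178245134/15768465 ≈ -2.0625e+5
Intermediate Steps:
w(Y, k) = -22 + Y
4408/(1451/(-1111) + 1390/1082) + w(-60, -64)/(-2455) = 4408/(1451/(-1111) + 1390/1082) + (-22 - 60)/(-2455) = 4408/(1451*(-1/1111) + 1390*(1/1082)) - 82*(-1/2455) = 4408/(-1451/1111 + 695/541) + 82/2455 = 4408/(-12846/601051) + 82/2455 = 4408*(-601051/12846) + 82/2455 = -1324716404/6423 + 82/2455 = -3252178245134/15768465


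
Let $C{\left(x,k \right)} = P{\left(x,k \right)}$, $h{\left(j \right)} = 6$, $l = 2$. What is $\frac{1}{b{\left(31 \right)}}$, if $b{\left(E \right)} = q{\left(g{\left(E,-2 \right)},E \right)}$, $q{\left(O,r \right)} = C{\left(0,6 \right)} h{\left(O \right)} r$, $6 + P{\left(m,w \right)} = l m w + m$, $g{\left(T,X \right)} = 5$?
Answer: $- \frac{1}{1116} \approx -0.00089606$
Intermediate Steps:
$P{\left(m,w \right)} = -6 + m + 2 m w$ ($P{\left(m,w \right)} = -6 + \left(2 m w + m\right) = -6 + \left(m + 2 m w\right) = -6 + m + 2 m w$)
$C{\left(x,k \right)} = -6 + x + 2 k x$ ($C{\left(x,k \right)} = -6 + x + 2 x k = -6 + x + 2 k x$)
$q{\left(O,r \right)} = - 36 r$ ($q{\left(O,r \right)} = \left(-6 + 0 + 2 \cdot 6 \cdot 0\right) 6 r = \left(-6 + 0 + 0\right) 6 r = \left(-6\right) 6 r = - 36 r$)
$b{\left(E \right)} = - 36 E$
$\frac{1}{b{\left(31 \right)}} = \frac{1}{\left(-36\right) 31} = \frac{1}{-1116} = - \frac{1}{1116}$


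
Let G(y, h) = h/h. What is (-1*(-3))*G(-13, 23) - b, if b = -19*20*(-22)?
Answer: -8357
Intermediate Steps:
G(y, h) = 1
b = 8360 (b = -380*(-22) = 8360)
(-1*(-3))*G(-13, 23) - b = -1*(-3)*1 - 1*8360 = 3*1 - 8360 = 3 - 8360 = -8357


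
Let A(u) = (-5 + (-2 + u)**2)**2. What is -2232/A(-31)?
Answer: -279/146882 ≈ -0.0018995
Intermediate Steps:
-2232/A(-31) = -2232/(-5 + (-2 - 31)**2)**2 = -2232/(-5 + (-33)**2)**2 = -2232/(-5 + 1089)**2 = -2232/(1084**2) = -2232/1175056 = -2232*1/1175056 = -279/146882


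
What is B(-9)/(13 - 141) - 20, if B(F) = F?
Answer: -2551/128 ≈ -19.930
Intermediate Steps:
B(-9)/(13 - 141) - 20 = -9/(13 - 141) - 20 = -9/(-128) - 20 = -9*(-1/128) - 20 = 9/128 - 20 = -2551/128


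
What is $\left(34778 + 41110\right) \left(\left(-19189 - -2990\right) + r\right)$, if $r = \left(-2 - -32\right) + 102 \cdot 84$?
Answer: $-576824688$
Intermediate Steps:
$r = 8598$ ($r = \left(-2 + 32\right) + 8568 = 30 + 8568 = 8598$)
$\left(34778 + 41110\right) \left(\left(-19189 - -2990\right) + r\right) = \left(34778 + 41110\right) \left(\left(-19189 - -2990\right) + 8598\right) = 75888 \left(\left(-19189 + 2990\right) + 8598\right) = 75888 \left(-16199 + 8598\right) = 75888 \left(-7601\right) = -576824688$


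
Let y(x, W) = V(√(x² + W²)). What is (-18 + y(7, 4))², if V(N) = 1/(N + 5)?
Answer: 52569/160 - 29*√65/32 ≈ 321.25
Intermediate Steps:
V(N) = 1/(5 + N)
y(x, W) = 1/(5 + √(W² + x²)) (y(x, W) = 1/(5 + √(x² + W²)) = 1/(5 + √(W² + x²)))
(-18 + y(7, 4))² = (-18 + 1/(5 + √(4² + 7²)))² = (-18 + 1/(5 + √(16 + 49)))² = (-18 + 1/(5 + √65))²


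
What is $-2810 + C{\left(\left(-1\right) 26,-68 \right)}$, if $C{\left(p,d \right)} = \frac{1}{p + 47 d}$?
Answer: $- \frac{9053821}{3222} \approx -2810.0$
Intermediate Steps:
$-2810 + C{\left(\left(-1\right) 26,-68 \right)} = -2810 + \frac{1}{\left(-1\right) 26 + 47 \left(-68\right)} = -2810 + \frac{1}{-26 - 3196} = -2810 + \frac{1}{-3222} = -2810 - \frac{1}{3222} = - \frac{9053821}{3222}$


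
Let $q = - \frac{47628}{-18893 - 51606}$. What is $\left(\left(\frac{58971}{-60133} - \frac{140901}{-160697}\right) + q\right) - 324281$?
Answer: $- \frac{220914557284145518337}{681245422227799} \approx -3.2428 \cdot 10^{5}$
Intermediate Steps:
$q = \frac{47628}{70499}$ ($q = - \frac{47628}{-70499} = \left(-47628\right) \left(- \frac{1}{70499}\right) = \frac{47628}{70499} \approx 0.67558$)
$\left(\left(\frac{58971}{-60133} - \frac{140901}{-160697}\right) + q\right) - 324281 = \left(\left(\frac{58971}{-60133} - \frac{140901}{-160697}\right) + \frac{47628}{70499}\right) - 324281 = \left(\left(58971 \left(- \frac{1}{60133}\right) - - \frac{140901}{160697}\right) + \frac{47628}{70499}\right) - 324281 = \left(\left(- \frac{58971}{60133} + \frac{140901}{160697}\right) + \frac{47628}{70499}\right) - 324281 = \left(- \frac{1003662954}{9663192701} + \frac{47628}{70499}\right) - 324281 = \frac{389481307369182}{681245422227799} - 324281 = - \frac{220914557284145518337}{681245422227799}$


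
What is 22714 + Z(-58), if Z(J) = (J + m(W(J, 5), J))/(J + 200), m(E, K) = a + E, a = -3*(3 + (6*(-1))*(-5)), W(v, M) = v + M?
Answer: 1612589/71 ≈ 22713.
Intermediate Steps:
W(v, M) = M + v
a = -99 (a = -3*(3 - 6*(-5)) = -3*(3 + 30) = -3*33 = -99)
m(E, K) = -99 + E
Z(J) = (-94 + 2*J)/(200 + J) (Z(J) = (J + (-99 + (5 + J)))/(J + 200) = (J + (-94 + J))/(200 + J) = (-94 + 2*J)/(200 + J))
22714 + Z(-58) = 22714 + 2*(-47 - 58)/(200 - 58) = 22714 + 2*(-105)/142 = 22714 + 2*(1/142)*(-105) = 22714 - 105/71 = 1612589/71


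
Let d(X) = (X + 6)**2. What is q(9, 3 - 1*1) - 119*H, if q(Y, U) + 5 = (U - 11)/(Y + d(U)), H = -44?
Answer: 381854/73 ≈ 5230.9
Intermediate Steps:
d(X) = (6 + X)**2
q(Y, U) = -5 + (-11 + U)/(Y + (6 + U)**2) (q(Y, U) = -5 + (U - 11)/(Y + (6 + U)**2) = -5 + (-11 + U)/(Y + (6 + U)**2))
q(9, 3 - 1*1) - 119*H = (-11 + (3 - 1*1) - 5*9 - 5*(6 + (3 - 1*1))**2)/(9 + (6 + (3 - 1*1))**2) - 119*(-44) = (-11 + (3 - 1) - 45 - 5*(6 + (3 - 1))**2)/(9 + (6 + (3 - 1))**2) + 5236 = (-11 + 2 - 45 - 5*(6 + 2)**2)/(9 + (6 + 2)**2) + 5236 = (-11 + 2 - 45 - 5*8**2)/(9 + 8**2) + 5236 = (-11 + 2 - 45 - 5*64)/(9 + 64) + 5236 = (-11 + 2 - 45 - 320)/73 + 5236 = (1/73)*(-374) + 5236 = -374/73 + 5236 = 381854/73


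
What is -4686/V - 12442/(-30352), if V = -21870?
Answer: 34528001/55316520 ≈ 0.62419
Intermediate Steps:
-4686/V - 12442/(-30352) = -4686/(-21870) - 12442/(-30352) = -4686*(-1/21870) - 12442*(-1/30352) = 781/3645 + 6221/15176 = 34528001/55316520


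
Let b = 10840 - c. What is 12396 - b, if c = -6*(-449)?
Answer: 4250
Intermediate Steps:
c = 2694
b = 8146 (b = 10840 - 1*2694 = 10840 - 2694 = 8146)
12396 - b = 12396 - 1*8146 = 12396 - 8146 = 4250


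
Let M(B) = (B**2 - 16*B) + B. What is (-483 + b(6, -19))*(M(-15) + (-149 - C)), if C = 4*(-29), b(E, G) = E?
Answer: -198909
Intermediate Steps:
M(B) = B**2 - 15*B
C = -116
(-483 + b(6, -19))*(M(-15) + (-149 - C)) = (-483 + 6)*(-15*(-15 - 15) + (-149 - 1*(-116))) = -477*(-15*(-30) + (-149 + 116)) = -477*(450 - 33) = -477*417 = -198909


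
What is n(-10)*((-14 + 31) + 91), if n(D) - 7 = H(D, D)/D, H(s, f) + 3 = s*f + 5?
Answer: -1728/5 ≈ -345.60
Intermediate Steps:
H(s, f) = 2 + f*s (H(s, f) = -3 + (s*f + 5) = -3 + (f*s + 5) = -3 + (5 + f*s) = 2 + f*s)
n(D) = 7 + (2 + D²)/D (n(D) = 7 + (2 + D*D)/D = 7 + (2 + D²)/D)
n(-10)*((-14 + 31) + 91) = (7 - 10 + 2/(-10))*((-14 + 31) + 91) = (7 - 10 + 2*(-⅒))*(17 + 91) = (7 - 10 - ⅕)*108 = -16/5*108 = -1728/5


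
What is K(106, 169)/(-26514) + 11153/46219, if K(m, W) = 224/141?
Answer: 20842423733/86394264903 ≈ 0.24125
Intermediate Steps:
K(m, W) = 224/141 (K(m, W) = 224*(1/141) = 224/141)
K(106, 169)/(-26514) + 11153/46219 = (224/141)/(-26514) + 11153/46219 = (224/141)*(-1/26514) + 11153*(1/46219) = -112/1869237 + 11153/46219 = 20842423733/86394264903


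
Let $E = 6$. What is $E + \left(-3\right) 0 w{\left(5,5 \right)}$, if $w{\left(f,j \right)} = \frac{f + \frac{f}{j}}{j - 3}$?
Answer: $6$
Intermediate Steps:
$w{\left(f,j \right)} = \frac{f + \frac{f}{j}}{-3 + j}$
$E + \left(-3\right) 0 w{\left(5,5 \right)} = 6 + \left(-3\right) 0 \frac{5 \left(1 + 5\right)}{5 \left(-3 + 5\right)} = 6 + 0 \cdot 5 \cdot \frac{1}{5} \cdot \frac{1}{2} \cdot 6 = 6 + 0 \cdot 3 = 6 + 0 = 6$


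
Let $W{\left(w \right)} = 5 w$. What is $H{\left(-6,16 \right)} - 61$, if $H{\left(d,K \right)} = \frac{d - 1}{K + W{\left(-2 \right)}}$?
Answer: $- \frac{373}{6} \approx -62.167$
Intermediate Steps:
$H{\left(d,K \right)} = \frac{-1 + d}{-10 + K}$ ($H{\left(d,K \right)} = \frac{d - 1}{K + 5 \left(-2\right)} = \frac{-1 + d}{K - 10} = \frac{-1 + d}{-10 + K}$)
$H{\left(-6,16 \right)} - 61 = \frac{-1 - 6}{-10 + 16} - 61 = \frac{1}{6} \left(-7\right) - 61 = - \frac{7}{6} - 61 = - \frac{373}{6}$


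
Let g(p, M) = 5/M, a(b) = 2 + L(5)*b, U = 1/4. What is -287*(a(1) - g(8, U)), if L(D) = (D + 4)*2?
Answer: 0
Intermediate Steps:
U = ¼ ≈ 0.25000
L(D) = 8 + 2*D (L(D) = (4 + D)*2 = 8 + 2*D)
a(b) = 2 + 18*b (a(b) = 2 + (8 + 2*5)*b = 2 + (8 + 10)*b = 2 + 18*b)
-287*(a(1) - g(8, U)) = -287*((2 + 18*1) - 5/¼) = -287*((2 + 18) - 5*4) = -287*(20 - 1*20) = -287*(20 - 20) = -287*0 = 0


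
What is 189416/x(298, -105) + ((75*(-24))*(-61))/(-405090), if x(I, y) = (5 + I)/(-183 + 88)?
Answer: -80993704180/1363803 ≈ -59388.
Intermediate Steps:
x(I, y) = -1/19 - I/95 (x(I, y) = (5 + I)/(-95) = (5 + I)*(-1/95) = -1/19 - I/95)
189416/x(298, -105) + ((75*(-24))*(-61))/(-405090) = 189416/(-1/19 - 1/95*298) + ((75*(-24))*(-61))/(-405090) = 189416/(-1/19 - 298/95) - 1800*(-61)*(-1/405090) = 189416/(-303/95) + 109800*(-1/405090) = 189416*(-95/303) - 1220/4501 = -17994520/303 - 1220/4501 = -80993704180/1363803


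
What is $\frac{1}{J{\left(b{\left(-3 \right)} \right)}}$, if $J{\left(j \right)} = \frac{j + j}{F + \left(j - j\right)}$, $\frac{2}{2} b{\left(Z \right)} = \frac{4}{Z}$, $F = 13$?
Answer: $- \frac{39}{8} \approx -4.875$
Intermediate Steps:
$b{\left(Z \right)} = \frac{4}{Z}$
$J{\left(j \right)} = \frac{2 j}{13}$ ($J{\left(j \right)} = \frac{j + j}{13 + \left(j - j\right)} = \frac{2 j}{13 + 0} = \frac{2 j}{13}$)
$\frac{1}{J{\left(b{\left(-3 \right)} \right)}} = \frac{1}{\frac{2}{13} \frac{4}{-3}} = \frac{1}{\frac{2}{13} \cdot 4 \left(- \frac{1}{3}\right)} = \frac{1}{\frac{2}{13} \left(- \frac{4}{3}\right)} = \frac{1}{- \frac{8}{39}} = - \frac{39}{8}$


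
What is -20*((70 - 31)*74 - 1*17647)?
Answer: 295220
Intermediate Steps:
-20*((70 - 31)*74 - 1*17647) = -20*(39*74 - 17647) = -20*(2886 - 17647) = -20*(-14761) = 295220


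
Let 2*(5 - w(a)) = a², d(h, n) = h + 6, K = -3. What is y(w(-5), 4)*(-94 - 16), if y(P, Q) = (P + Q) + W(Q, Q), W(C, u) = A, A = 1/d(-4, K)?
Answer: 330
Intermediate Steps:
d(h, n) = 6 + h
A = ½ (A = 1/(6 - 4) = 1/2 = ½ ≈ 0.50000)
W(C, u) = ½
w(a) = 5 - a²/2
y(P, Q) = ½ + P + Q (y(P, Q) = (P + Q) + ½ = ½ + P + Q)
y(w(-5), 4)*(-94 - 16) = (½ + (5 - ½*(-5)²) + 4)*(-94 - 16) = (½ + (5 - ½*25) + 4)*(-110) = (½ + (5 - 25/2) + 4)*(-110) = (½ - 15/2 + 4)*(-110) = -3*(-110) = 330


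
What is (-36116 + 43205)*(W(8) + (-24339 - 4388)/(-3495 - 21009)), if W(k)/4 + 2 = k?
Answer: 1457552749/8168 ≈ 1.7845e+5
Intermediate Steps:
W(k) = -8 + 4*k
(-36116 + 43205)*(W(8) + (-24339 - 4388)/(-3495 - 21009)) = (-36116 + 43205)*((-8 + 4*8) + (-24339 - 4388)/(-3495 - 21009)) = 7089*((-8 + 32) - 28727/(-24504)) = 7089*(24 - 28727*(-1/24504)) = 7089*(24 + 28727/24504) = 7089*(616823/24504) = 1457552749/8168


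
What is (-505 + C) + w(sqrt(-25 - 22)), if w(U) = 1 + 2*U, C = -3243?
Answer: -3747 + 2*I*sqrt(47) ≈ -3747.0 + 13.711*I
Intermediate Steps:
(-505 + C) + w(sqrt(-25 - 22)) = (-505 - 3243) + (1 + 2*sqrt(-25 - 22)) = -3748 + (1 + 2*sqrt(-47)) = -3748 + (1 + 2*(I*sqrt(47))) = -3748 + (1 + 2*I*sqrt(47)) = -3747 + 2*I*sqrt(47)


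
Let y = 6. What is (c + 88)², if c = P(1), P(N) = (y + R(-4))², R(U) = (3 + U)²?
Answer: 18769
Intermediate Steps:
P(N) = 49 (P(N) = (6 + (3 - 4)²)² = (6 + (-1)²)² = (6 + 1)² = 7² = 49)
c = 49
(c + 88)² = (49 + 88)² = 137² = 18769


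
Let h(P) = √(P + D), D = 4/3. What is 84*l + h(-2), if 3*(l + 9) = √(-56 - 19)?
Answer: -756 + 140*I*√3 + I*√6/3 ≈ -756.0 + 243.3*I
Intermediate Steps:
D = 4/3 (D = 4*(⅓) = 4/3 ≈ 1.3333)
l = -9 + 5*I*√3/3 (l = -9 + √(-56 - 19)/3 = -9 + √(-75)/3 = -9 + (5*I*√3)/3 = -9 + 5*I*√3/3 ≈ -9.0 + 2.8868*I)
h(P) = √(4/3 + P) (h(P) = √(P + 4/3) = √(4/3 + P))
84*l + h(-2) = 84*(-9 + 5*I*√3/3) + √(12 + 9*(-2))/3 = (-756 + 140*I*√3) + √(12 - 18)/3 = (-756 + 140*I*√3) + √(-6)/3 = (-756 + 140*I*√3) + (I*√6)/3 = (-756 + 140*I*√3) + I*√6/3 = -756 + 140*I*√3 + I*√6/3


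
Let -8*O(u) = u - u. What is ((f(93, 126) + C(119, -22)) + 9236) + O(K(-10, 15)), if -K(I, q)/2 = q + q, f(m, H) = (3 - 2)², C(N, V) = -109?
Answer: 9128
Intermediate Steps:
f(m, H) = 1 (f(m, H) = 1² = 1)
K(I, q) = -4*q (K(I, q) = -2*(q + q) = -4*q)
O(u) = 0 (O(u) = -(u - u)/8 = -⅛*0 = 0)
((f(93, 126) + C(119, -22)) + 9236) + O(K(-10, 15)) = ((1 - 109) + 9236) + 0 = (-108 + 9236) + 0 = 9128 + 0 = 9128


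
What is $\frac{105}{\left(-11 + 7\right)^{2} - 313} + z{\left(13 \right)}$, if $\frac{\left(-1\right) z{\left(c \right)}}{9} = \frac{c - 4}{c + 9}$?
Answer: $- \frac{799}{198} \approx -4.0354$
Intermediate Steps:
$z{\left(c \right)} = - \frac{9 \left(-4 + c\right)}{9 + c}$ ($z{\left(c \right)} = - 9 \frac{c - 4}{c + 9} = - 9 \frac{c - 4}{9 + c} = - 9 \frac{-4 + c}{9 + c} = - \frac{9 \left(-4 + c\right)}{9 + c}$)
$\frac{105}{\left(-11 + 7\right)^{2} - 313} + z{\left(13 \right)} = \frac{105}{\left(-11 + 7\right)^{2} - 313} + \frac{9 \left(4 - 13\right)}{9 + 13} = \frac{105}{\left(-4\right)^{2} - 313} + \frac{9 \left(4 - 13\right)}{22} = \frac{105}{16 - 313} + 9 \cdot \frac{1}{22} \left(-9\right) = \frac{105}{-297} - \frac{81}{22} = 105 \left(- \frac{1}{297}\right) - \frac{81}{22} = - \frac{35}{99} - \frac{81}{22} = - \frac{799}{198}$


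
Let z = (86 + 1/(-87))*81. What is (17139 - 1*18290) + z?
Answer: 168608/29 ≈ 5814.1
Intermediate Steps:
z = 201987/29 (z = (86 - 1/87)*81 = (7481/87)*81 = 201987/29 ≈ 6965.1)
(17139 - 1*18290) + z = (17139 - 1*18290) + 201987/29 = (17139 - 18290) + 201987/29 = -1151 + 201987/29 = 168608/29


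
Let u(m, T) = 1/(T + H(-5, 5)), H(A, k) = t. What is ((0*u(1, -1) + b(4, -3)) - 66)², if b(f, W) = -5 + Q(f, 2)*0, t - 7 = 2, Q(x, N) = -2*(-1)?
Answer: 5041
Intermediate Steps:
Q(x, N) = 2
t = 9 (t = 7 + 2 = 9)
H(A, k) = 9
u(m, T) = 1/(9 + T) (u(m, T) = 1/(T + 9) = 1/(9 + T))
b(f, W) = -5 (b(f, W) = -5 + 2*0 = -5 + 0 = -5)
((0*u(1, -1) + b(4, -3)) - 66)² = ((0/(9 - 1) - 5) - 66)² = ((0/8 - 5) - 66)² = ((0*(⅛) - 5) - 66)² = ((0 - 5) - 66)² = (-5 - 66)² = (-71)² = 5041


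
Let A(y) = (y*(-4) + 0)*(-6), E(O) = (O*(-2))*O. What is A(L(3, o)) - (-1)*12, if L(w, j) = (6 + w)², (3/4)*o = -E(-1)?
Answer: 1956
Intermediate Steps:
E(O) = -2*O² (E(O) = (-2*O)*O = -2*O²)
o = 8/3 (o = 4*(-(-2)*(-1)²)/3 = 4*(-(-2))/3 = 4*(-1*(-2))/3 = (4/3)*2 = 8/3 ≈ 2.6667)
A(y) = 24*y (A(y) = (-4*y + 0)*(-6) = -4*y*(-6) = 24*y)
A(L(3, o)) - (-1)*12 = 24*(6 + 3)² - (-1)*12 = 24*9² - 1*(-12) = 24*81 + 12 = 1944 + 12 = 1956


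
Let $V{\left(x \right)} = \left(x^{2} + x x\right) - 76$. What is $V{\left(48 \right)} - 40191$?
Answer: $-35659$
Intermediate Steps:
$V{\left(x \right)} = -76 + 2 x^{2}$ ($V{\left(x \right)} = \left(x^{2} + x^{2}\right) - 76 = 2 x^{2} - 76 = -76 + 2 x^{2}$)
$V{\left(48 \right)} - 40191 = \left(-76 + 2 \cdot 48^{2}\right) - 40191 = \left(-76 + 2 \cdot 2304\right) - 40191 = \left(-76 + 4608\right) - 40191 = 4532 - 40191 = -35659$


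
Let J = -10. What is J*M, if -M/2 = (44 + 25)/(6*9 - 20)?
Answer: 690/17 ≈ 40.588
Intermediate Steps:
M = -69/17 (M = -2*(44 + 25)/(6*9 - 20) = -138/(54 - 20) = -138/34 = -2*69/34 = -69/17 ≈ -4.0588)
J*M = -10*(-69/17) = 690/17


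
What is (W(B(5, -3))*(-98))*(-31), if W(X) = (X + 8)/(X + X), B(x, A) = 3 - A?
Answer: 10633/3 ≈ 3544.3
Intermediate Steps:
W(X) = (8 + X)/(2*X) (W(X) = (8 + X)/((2*X)) = (8 + X)*(1/(2*X)) = (8 + X)/(2*X))
(W(B(5, -3))*(-98))*(-31) = (((8 + (3 - 1*(-3)))/(2*(3 - 1*(-3))))*(-98))*(-31) = (((8 + (3 + 3))/(2*(3 + 3)))*(-98))*(-31) = (((½)*(8 + 6)/6)*(-98))*(-31) = (((½)*(⅙)*14)*(-98))*(-31) = ((7/6)*(-98))*(-31) = -343/3*(-31) = 10633/3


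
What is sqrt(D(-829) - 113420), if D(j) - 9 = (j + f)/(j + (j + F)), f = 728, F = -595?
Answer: I*sqrt(575675029146)/2253 ≈ 336.77*I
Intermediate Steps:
D(j) = 9 + (728 + j)/(-595 + 2*j) (D(j) = 9 + (j + 728)/(j + (j - 595)) = 9 + (728 + j)/(j + (-595 + j)) = 9 + (728 + j)/(-595 + 2*j))
sqrt(D(-829) - 113420) = sqrt((-4627 + 19*(-829))/(-595 + 2*(-829)) - 113420) = sqrt((-4627 - 15751)/(-595 - 1658) - 113420) = sqrt(-20378/(-2253) - 113420) = sqrt(-1/2253*(-20378) - 113420) = sqrt(20378/2253 - 113420) = sqrt(-255514882/2253) = I*sqrt(575675029146)/2253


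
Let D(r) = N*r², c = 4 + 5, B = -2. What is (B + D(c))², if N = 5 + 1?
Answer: 234256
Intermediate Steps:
c = 9
N = 6
D(r) = 6*r²
(B + D(c))² = (-2 + 6*9²)² = (-2 + 6*81)² = (-2 + 486)² = 484² = 234256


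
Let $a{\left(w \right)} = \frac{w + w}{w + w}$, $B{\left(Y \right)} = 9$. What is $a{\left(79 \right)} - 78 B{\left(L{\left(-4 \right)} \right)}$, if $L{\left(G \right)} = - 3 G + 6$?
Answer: $-701$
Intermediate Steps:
$L{\left(G \right)} = 6 - 3 G$
$a{\left(w \right)} = 1$ ($a{\left(w \right)} = \frac{2 w}{2 w} = 2 w \frac{1}{2 w} = 1$)
$a{\left(79 \right)} - 78 B{\left(L{\left(-4 \right)} \right)} = 1 - 78 \cdot 9 = 1 - 702 = -701$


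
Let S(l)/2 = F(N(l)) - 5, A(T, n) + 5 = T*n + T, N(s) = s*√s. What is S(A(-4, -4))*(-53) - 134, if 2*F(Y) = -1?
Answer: 449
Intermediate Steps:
N(s) = s^(3/2)
F(Y) = -½ (F(Y) = (½)*(-1) = -½)
A(T, n) = -5 + T + T*n (A(T, n) = -5 + (T*n + T) = -5 + (T + T*n) = -5 + T + T*n)
S(l) = -11 (S(l) = 2*(-½ - 5) = 2*(-11/2) = -11)
S(A(-4, -4))*(-53) - 134 = -11*(-53) - 134 = 583 - 134 = 449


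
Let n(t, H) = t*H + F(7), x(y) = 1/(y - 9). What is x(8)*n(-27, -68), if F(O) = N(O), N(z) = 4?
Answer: -1840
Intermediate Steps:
x(y) = 1/(-9 + y)
F(O) = 4
n(t, H) = 4 + H*t (n(t, H) = t*H + 4 = H*t + 4 = 4 + H*t)
x(8)*n(-27, -68) = (4 - 68*(-27))/(-9 + 8) = (4 + 1836)/(-1) = -1*1840 = -1840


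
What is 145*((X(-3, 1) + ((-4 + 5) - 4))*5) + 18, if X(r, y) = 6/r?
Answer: -3607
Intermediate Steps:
145*((X(-3, 1) + ((-4 + 5) - 4))*5) + 18 = 145*((6/(-3) + ((-4 + 5) - 4))*5) + 18 = 145*((6*(-1/3) + (1 - 4))*5) + 18 = 145*((-2 - 3)*5) + 18 = 145*(-5*5) + 18 = 145*(-25) + 18 = -3625 + 18 = -3607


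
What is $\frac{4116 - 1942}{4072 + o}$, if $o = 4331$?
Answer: $\frac{2174}{8403} \approx 0.25872$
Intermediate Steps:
$\frac{4116 - 1942}{4072 + o} = \frac{4116 - 1942}{4072 + 4331} = \frac{2174}{8403}$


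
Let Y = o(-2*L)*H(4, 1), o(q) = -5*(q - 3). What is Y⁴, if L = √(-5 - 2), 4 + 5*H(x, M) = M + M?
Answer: -10352 - 7296*I*√7 ≈ -10352.0 - 19303.0*I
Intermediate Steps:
H(x, M) = -⅘ + 2*M/5 (H(x, M) = -⅘ + (M + M)/5 = -⅘ + (2*M)/5 = -⅘ + 2*M/5)
L = I*√7 (L = √(-7) = I*√7 ≈ 2.6458*I)
o(q) = 15 - 5*q (o(q) = -5*(-3 + q) = 15 - 5*q)
Y = -6 - 4*I*√7 (Y = (15 - (-10)*I*√7)*(-⅘ + (⅖)*1) = (15 - (-10)*I*√7)*(-⅘ + ⅖) = (15 + 10*I*√7)*(-⅖) = -6 - 4*I*√7 ≈ -6.0 - 10.583*I)
Y⁴ = (-6 - 4*I*√7)⁴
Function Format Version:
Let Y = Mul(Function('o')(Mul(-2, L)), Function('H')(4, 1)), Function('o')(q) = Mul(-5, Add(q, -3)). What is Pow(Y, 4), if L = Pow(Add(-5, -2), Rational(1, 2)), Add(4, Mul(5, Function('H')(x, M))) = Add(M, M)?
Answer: Add(-10352, Mul(-7296, I, Pow(7, Rational(1, 2)))) ≈ Add(-10352., Mul(-19303., I))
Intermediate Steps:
Function('H')(x, M) = Add(Rational(-4, 5), Mul(Rational(2, 5), M)) (Function('H')(x, M) = Add(Rational(-4, 5), Mul(Rational(1, 5), Add(M, M))) = Add(Rational(-4, 5), Mul(Rational(1, 5), Mul(2, M))) = Add(Rational(-4, 5), Mul(Rational(2, 5), M)))
L = Mul(I, Pow(7, Rational(1, 2))) (L = Pow(-7, Rational(1, 2)) = Mul(I, Pow(7, Rational(1, 2))) ≈ Mul(2.6458, I))
Function('o')(q) = Add(15, Mul(-5, q)) (Function('o')(q) = Mul(-5, Add(-3, q)) = Add(15, Mul(-5, q)))
Y = Add(-6, Mul(-4, I, Pow(7, Rational(1, 2)))) (Y = Mul(Add(15, Mul(-5, Mul(-2, Mul(I, Pow(7, Rational(1, 2)))))), Add(Rational(-4, 5), Mul(Rational(2, 5), 1))) = Mul(Add(15, Mul(-5, Mul(-2, I, Pow(7, Rational(1, 2))))), Add(Rational(-4, 5), Rational(2, 5))) = Mul(Add(15, Mul(10, I, Pow(7, Rational(1, 2)))), Rational(-2, 5)) = Add(-6, Mul(-4, I, Pow(7, Rational(1, 2)))) ≈ Add(-6.0000, Mul(-10.583, I)))
Pow(Y, 4) = Pow(Add(-6, Mul(-4, I, Pow(7, Rational(1, 2)))), 4)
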